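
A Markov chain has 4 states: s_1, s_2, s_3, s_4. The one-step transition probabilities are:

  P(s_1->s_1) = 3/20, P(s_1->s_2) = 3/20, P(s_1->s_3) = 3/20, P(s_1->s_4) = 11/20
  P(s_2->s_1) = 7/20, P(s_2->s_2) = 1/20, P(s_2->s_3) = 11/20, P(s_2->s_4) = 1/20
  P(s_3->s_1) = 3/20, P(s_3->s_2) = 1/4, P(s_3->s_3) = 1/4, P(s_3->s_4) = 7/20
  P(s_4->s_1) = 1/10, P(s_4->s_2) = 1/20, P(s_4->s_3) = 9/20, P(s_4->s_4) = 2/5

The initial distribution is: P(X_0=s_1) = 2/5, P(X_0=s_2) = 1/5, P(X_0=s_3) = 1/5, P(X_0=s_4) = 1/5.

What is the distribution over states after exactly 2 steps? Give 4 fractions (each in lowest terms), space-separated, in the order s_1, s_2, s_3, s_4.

Answer: 157/1000 13/100 347/1000 183/500

Derivation:
Propagating the distribution step by step (d_{t+1} = d_t * P):
d_0 = (s_1=2/5, s_2=1/5, s_3=1/5, s_4=1/5)
  d_1[s_1] = 2/5*3/20 + 1/5*7/20 + 1/5*3/20 + 1/5*1/10 = 9/50
  d_1[s_2] = 2/5*3/20 + 1/5*1/20 + 1/5*1/4 + 1/5*1/20 = 13/100
  d_1[s_3] = 2/5*3/20 + 1/5*11/20 + 1/5*1/4 + 1/5*9/20 = 31/100
  d_1[s_4] = 2/5*11/20 + 1/5*1/20 + 1/5*7/20 + 1/5*2/5 = 19/50
d_1 = (s_1=9/50, s_2=13/100, s_3=31/100, s_4=19/50)
  d_2[s_1] = 9/50*3/20 + 13/100*7/20 + 31/100*3/20 + 19/50*1/10 = 157/1000
  d_2[s_2] = 9/50*3/20 + 13/100*1/20 + 31/100*1/4 + 19/50*1/20 = 13/100
  d_2[s_3] = 9/50*3/20 + 13/100*11/20 + 31/100*1/4 + 19/50*9/20 = 347/1000
  d_2[s_4] = 9/50*11/20 + 13/100*1/20 + 31/100*7/20 + 19/50*2/5 = 183/500
d_2 = (s_1=157/1000, s_2=13/100, s_3=347/1000, s_4=183/500)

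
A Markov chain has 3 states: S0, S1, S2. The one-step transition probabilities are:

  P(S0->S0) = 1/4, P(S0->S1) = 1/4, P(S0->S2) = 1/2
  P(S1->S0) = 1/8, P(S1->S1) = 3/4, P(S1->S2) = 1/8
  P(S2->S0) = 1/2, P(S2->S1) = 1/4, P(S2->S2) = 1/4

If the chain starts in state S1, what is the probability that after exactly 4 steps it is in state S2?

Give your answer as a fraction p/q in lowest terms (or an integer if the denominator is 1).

Computing P^4 by repeated multiplication:
P^1 =
  S0: [1/4, 1/4, 1/2]
  S1: [1/8, 3/4, 1/8]
  S2: [1/2, 1/4, 1/4]
P^2 =
  S0: [11/32, 3/8, 9/32]
  S1: [3/16, 5/8, 3/16]
  S2: [9/32, 3/8, 11/32]
P^3 =
  S0: [35/128, 7/16, 37/128]
  S1: [7/32, 9/16, 7/32]
  S2: [37/128, 7/16, 35/128]
P^4 =
  S0: [137/512, 15/32, 135/512]
  S1: [15/64, 17/32, 15/64]
  S2: [135/512, 15/32, 137/512]

(P^4)[S1 -> S2] = 15/64

Answer: 15/64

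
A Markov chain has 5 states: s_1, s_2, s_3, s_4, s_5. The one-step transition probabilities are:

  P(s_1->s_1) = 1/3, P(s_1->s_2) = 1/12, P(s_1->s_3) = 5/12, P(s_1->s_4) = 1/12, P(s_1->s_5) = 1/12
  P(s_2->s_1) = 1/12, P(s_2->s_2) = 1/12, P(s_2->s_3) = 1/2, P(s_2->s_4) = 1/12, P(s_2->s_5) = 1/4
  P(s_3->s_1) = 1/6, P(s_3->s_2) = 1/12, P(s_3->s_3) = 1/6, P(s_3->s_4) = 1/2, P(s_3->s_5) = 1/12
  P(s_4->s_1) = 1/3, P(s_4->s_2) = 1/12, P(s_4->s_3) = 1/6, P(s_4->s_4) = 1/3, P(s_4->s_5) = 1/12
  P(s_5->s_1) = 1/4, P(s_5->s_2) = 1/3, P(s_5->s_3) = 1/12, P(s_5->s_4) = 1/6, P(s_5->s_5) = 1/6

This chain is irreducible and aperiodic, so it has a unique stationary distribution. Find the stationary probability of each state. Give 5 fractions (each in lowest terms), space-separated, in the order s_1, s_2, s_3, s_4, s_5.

Answer: 19/75 1/9 58/225 4/15 1/9

Derivation:
The stationary distribution satisfies pi = pi * P, i.e.:
  pi_s_1 = 1/3*pi_s_1 + 1/12*pi_s_2 + 1/6*pi_s_3 + 1/3*pi_s_4 + 1/4*pi_s_5
  pi_s_2 = 1/12*pi_s_1 + 1/12*pi_s_2 + 1/12*pi_s_3 + 1/12*pi_s_4 + 1/3*pi_s_5
  pi_s_3 = 5/12*pi_s_1 + 1/2*pi_s_2 + 1/6*pi_s_3 + 1/6*pi_s_4 + 1/12*pi_s_5
  pi_s_4 = 1/12*pi_s_1 + 1/12*pi_s_2 + 1/2*pi_s_3 + 1/3*pi_s_4 + 1/6*pi_s_5
  pi_s_5 = 1/12*pi_s_1 + 1/4*pi_s_2 + 1/12*pi_s_3 + 1/12*pi_s_4 + 1/6*pi_s_5
with normalization: pi_s_1 + pi_s_2 + pi_s_3 + pi_s_4 + pi_s_5 = 1.

Using the first 4 balance equations plus normalization, the linear system A*pi = b is:
  [-2/3, 1/12, 1/6, 1/3, 1/4] . pi = 0
  [1/12, -11/12, 1/12, 1/12, 1/3] . pi = 0
  [5/12, 1/2, -5/6, 1/6, 1/12] . pi = 0
  [1/12, 1/12, 1/2, -2/3, 1/6] . pi = 0
  [1, 1, 1, 1, 1] . pi = 1

Solving yields:
  pi_s_1 = 19/75
  pi_s_2 = 1/9
  pi_s_3 = 58/225
  pi_s_4 = 4/15
  pi_s_5 = 1/9

Verification (pi * P):
  19/75*1/3 + 1/9*1/12 + 58/225*1/6 + 4/15*1/3 + 1/9*1/4 = 19/75 = pi_s_1  (ok)
  19/75*1/12 + 1/9*1/12 + 58/225*1/12 + 4/15*1/12 + 1/9*1/3 = 1/9 = pi_s_2  (ok)
  19/75*5/12 + 1/9*1/2 + 58/225*1/6 + 4/15*1/6 + 1/9*1/12 = 58/225 = pi_s_3  (ok)
  19/75*1/12 + 1/9*1/12 + 58/225*1/2 + 4/15*1/3 + 1/9*1/6 = 4/15 = pi_s_4  (ok)
  19/75*1/12 + 1/9*1/4 + 58/225*1/12 + 4/15*1/12 + 1/9*1/6 = 1/9 = pi_s_5  (ok)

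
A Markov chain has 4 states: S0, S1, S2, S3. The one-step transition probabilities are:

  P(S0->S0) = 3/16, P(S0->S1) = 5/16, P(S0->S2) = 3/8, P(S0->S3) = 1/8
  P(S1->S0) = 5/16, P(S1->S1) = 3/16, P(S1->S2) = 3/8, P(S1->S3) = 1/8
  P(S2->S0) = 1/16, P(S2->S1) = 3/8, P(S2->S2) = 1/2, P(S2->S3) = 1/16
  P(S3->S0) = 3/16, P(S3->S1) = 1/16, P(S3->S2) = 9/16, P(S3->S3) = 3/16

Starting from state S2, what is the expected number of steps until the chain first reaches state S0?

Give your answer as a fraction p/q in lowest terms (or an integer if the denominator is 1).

Let h_i = expected steps to first reach S0 from state i.
Boundary: h_S0 = 0.
First-step equations for the other states:
  h_S1 = 1 + 5/16*h_S0 + 3/16*h_S1 + 3/8*h_S2 + 1/8*h_S3
  h_S2 = 1 + 1/16*h_S0 + 3/8*h_S1 + 1/2*h_S2 + 1/16*h_S3
  h_S3 = 1 + 3/16*h_S0 + 1/16*h_S1 + 9/16*h_S2 + 3/16*h_S3

Substituting h_S0 = 0 and rearranging gives the linear system (I - Q) h = 1:
  [13/16, -3/8, -1/8] . (h_S1, h_S2, h_S3) = 1
  [-3/8, 1/2, -1/16] . (h_S1, h_S2, h_S3) = 1
  [-1/16, -9/16, 13/16] . (h_S1, h_S2, h_S3) = 1

Solving yields:
  h_S1 = 3408/637
  h_S2 = 4336/637
  h_S3 = 4048/637

Starting state is S2, so the expected hitting time is h_S2 = 4336/637.

Answer: 4336/637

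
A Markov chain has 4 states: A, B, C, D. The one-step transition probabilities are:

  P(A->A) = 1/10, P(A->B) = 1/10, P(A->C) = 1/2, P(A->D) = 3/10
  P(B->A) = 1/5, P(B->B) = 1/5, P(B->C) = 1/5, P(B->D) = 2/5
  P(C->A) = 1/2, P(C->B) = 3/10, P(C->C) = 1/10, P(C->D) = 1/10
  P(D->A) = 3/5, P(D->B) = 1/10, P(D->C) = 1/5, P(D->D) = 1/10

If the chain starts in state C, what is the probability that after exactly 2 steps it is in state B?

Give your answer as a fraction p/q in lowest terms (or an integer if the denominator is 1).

Computing P^2 by repeated multiplication:
P^1 =
  A: [1/10, 1/10, 1/2, 3/10]
  B: [1/5, 1/5, 1/5, 2/5]
  C: [1/2, 3/10, 1/10, 1/10]
  D: [3/5, 1/10, 1/5, 1/10]
P^2 =
  A: [23/50, 21/100, 9/50, 3/20]
  B: [2/5, 4/25, 6/25, 1/5]
  C: [11/50, 3/20, 17/50, 29/100]
  D: [6/25, 3/20, 9/25, 1/4]

(P^2)[C -> B] = 3/20

Answer: 3/20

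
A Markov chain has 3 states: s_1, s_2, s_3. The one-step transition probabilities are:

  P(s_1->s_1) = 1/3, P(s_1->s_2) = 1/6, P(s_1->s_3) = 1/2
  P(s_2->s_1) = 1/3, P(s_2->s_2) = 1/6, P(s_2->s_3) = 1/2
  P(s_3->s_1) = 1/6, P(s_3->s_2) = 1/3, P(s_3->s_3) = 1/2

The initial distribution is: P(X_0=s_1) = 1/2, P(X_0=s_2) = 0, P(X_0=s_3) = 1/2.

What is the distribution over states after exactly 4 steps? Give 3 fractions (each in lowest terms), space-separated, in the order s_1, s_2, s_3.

Answer: 1/4 1/4 1/2

Derivation:
Propagating the distribution step by step (d_{t+1} = d_t * P):
d_0 = (s_1=1/2, s_2=0, s_3=1/2)
  d_1[s_1] = 1/2*1/3 + 0*1/3 + 1/2*1/6 = 1/4
  d_1[s_2] = 1/2*1/6 + 0*1/6 + 1/2*1/3 = 1/4
  d_1[s_3] = 1/2*1/2 + 0*1/2 + 1/2*1/2 = 1/2
d_1 = (s_1=1/4, s_2=1/4, s_3=1/2)
  d_2[s_1] = 1/4*1/3 + 1/4*1/3 + 1/2*1/6 = 1/4
  d_2[s_2] = 1/4*1/6 + 1/4*1/6 + 1/2*1/3 = 1/4
  d_2[s_3] = 1/4*1/2 + 1/4*1/2 + 1/2*1/2 = 1/2
d_2 = (s_1=1/4, s_2=1/4, s_3=1/2)
  d_3[s_1] = 1/4*1/3 + 1/4*1/3 + 1/2*1/6 = 1/4
  d_3[s_2] = 1/4*1/6 + 1/4*1/6 + 1/2*1/3 = 1/4
  d_3[s_3] = 1/4*1/2 + 1/4*1/2 + 1/2*1/2 = 1/2
d_3 = (s_1=1/4, s_2=1/4, s_3=1/2)
  d_4[s_1] = 1/4*1/3 + 1/4*1/3 + 1/2*1/6 = 1/4
  d_4[s_2] = 1/4*1/6 + 1/4*1/6 + 1/2*1/3 = 1/4
  d_4[s_3] = 1/4*1/2 + 1/4*1/2 + 1/2*1/2 = 1/2
d_4 = (s_1=1/4, s_2=1/4, s_3=1/2)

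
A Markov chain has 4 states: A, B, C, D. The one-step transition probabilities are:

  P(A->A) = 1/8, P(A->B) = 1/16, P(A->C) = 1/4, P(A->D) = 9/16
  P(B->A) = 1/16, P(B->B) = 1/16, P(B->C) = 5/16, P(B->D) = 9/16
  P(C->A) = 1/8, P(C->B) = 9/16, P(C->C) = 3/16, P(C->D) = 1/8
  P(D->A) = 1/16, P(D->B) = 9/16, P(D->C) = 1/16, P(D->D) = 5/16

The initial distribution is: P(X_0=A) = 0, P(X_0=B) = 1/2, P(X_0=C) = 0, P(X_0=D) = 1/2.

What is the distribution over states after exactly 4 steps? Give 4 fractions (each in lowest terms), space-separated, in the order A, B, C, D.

Propagating the distribution step by step (d_{t+1} = d_t * P):
d_0 = (A=0, B=1/2, C=0, D=1/2)
  d_1[A] = 0*1/8 + 1/2*1/16 + 0*1/8 + 1/2*1/16 = 1/16
  d_1[B] = 0*1/16 + 1/2*1/16 + 0*9/16 + 1/2*9/16 = 5/16
  d_1[C] = 0*1/4 + 1/2*5/16 + 0*3/16 + 1/2*1/16 = 3/16
  d_1[D] = 0*9/16 + 1/2*9/16 + 0*1/8 + 1/2*5/16 = 7/16
d_1 = (A=1/16, B=5/16, C=3/16, D=7/16)
  d_2[A] = 1/16*1/8 + 5/16*1/16 + 3/16*1/8 + 7/16*1/16 = 5/64
  d_2[B] = 1/16*1/16 + 5/16*1/16 + 3/16*9/16 + 7/16*9/16 = 3/8
  d_2[C] = 1/16*1/4 + 5/16*5/16 + 3/16*3/16 + 7/16*1/16 = 45/256
  d_2[D] = 1/16*9/16 + 5/16*9/16 + 3/16*1/8 + 7/16*5/16 = 95/256
d_2 = (A=5/64, B=3/8, C=45/256, D=95/256)
  d_3[A] = 5/64*1/8 + 3/8*1/16 + 45/256*1/8 + 95/256*1/16 = 321/4096
  d_3[B] = 5/64*1/16 + 3/8*1/16 + 45/256*9/16 + 95/256*9/16 = 43/128
  d_3[C] = 5/64*1/4 + 3/8*5/16 + 45/256*3/16 + 95/256*1/16 = 395/2048
  d_3[D] = 5/64*9/16 + 3/8*9/16 + 45/256*1/8 + 95/256*5/16 = 1609/4096
d_3 = (A=321/4096, B=43/128, C=395/2048, D=1609/4096)
  d_4[A] = 321/4096*1/8 + 43/128*1/16 + 395/2048*1/8 + 1609/4096*1/16 = 5207/65536
  d_4[B] = 321/4096*1/16 + 43/128*1/16 + 395/2048*9/16 + 1609/4096*9/16 = 2911/8192
  d_4[C] = 321/4096*1/4 + 43/128*5/16 + 395/2048*3/16 + 1609/4096*1/16 = 12143/65536
  d_4[D] = 321/4096*9/16 + 43/128*9/16 + 395/2048*1/8 + 1609/4096*5/16 = 12449/32768
d_4 = (A=5207/65536, B=2911/8192, C=12143/65536, D=12449/32768)

Answer: 5207/65536 2911/8192 12143/65536 12449/32768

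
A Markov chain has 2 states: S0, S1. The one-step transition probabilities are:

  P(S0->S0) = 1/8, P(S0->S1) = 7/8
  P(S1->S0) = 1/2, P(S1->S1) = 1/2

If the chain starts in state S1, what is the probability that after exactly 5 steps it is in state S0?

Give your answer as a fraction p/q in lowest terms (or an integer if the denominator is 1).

Answer: 3001/8192

Derivation:
Computing P^5 by repeated multiplication:
P^1 =
  S0: [1/8, 7/8]
  S1: [1/2, 1/2]
P^2 =
  S0: [29/64, 35/64]
  S1: [5/16, 11/16]
P^3 =
  S0: [169/512, 343/512]
  S1: [49/128, 79/128]
P^4 =
  S0: [1541/4096, 2555/4096]
  S1: [365/1024, 659/1024]
P^5 =
  S0: [11761/32768, 21007/32768]
  S1: [3001/8192, 5191/8192]

(P^5)[S1 -> S0] = 3001/8192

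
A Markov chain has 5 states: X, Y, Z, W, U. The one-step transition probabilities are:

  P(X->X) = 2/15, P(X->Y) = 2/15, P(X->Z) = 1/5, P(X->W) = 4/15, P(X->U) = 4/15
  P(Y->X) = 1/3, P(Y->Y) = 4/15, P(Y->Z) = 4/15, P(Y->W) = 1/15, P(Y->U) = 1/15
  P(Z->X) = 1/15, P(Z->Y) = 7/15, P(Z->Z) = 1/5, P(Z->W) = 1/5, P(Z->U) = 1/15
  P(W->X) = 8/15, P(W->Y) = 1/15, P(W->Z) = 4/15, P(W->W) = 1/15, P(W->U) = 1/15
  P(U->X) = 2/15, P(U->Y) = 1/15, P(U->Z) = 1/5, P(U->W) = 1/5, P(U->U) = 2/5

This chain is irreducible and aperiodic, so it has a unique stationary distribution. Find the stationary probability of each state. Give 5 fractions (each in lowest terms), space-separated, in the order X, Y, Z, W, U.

Answer: 325/1431 4613/21465 1612/7155 3532/21465 401/2385

Derivation:
The stationary distribution satisfies pi = pi * P, i.e.:
  pi_X = 2/15*pi_X + 1/3*pi_Y + 1/15*pi_Z + 8/15*pi_W + 2/15*pi_U
  pi_Y = 2/15*pi_X + 4/15*pi_Y + 7/15*pi_Z + 1/15*pi_W + 1/15*pi_U
  pi_Z = 1/5*pi_X + 4/15*pi_Y + 1/5*pi_Z + 4/15*pi_W + 1/5*pi_U
  pi_W = 4/15*pi_X + 1/15*pi_Y + 1/5*pi_Z + 1/15*pi_W + 1/5*pi_U
  pi_U = 4/15*pi_X + 1/15*pi_Y + 1/15*pi_Z + 1/15*pi_W + 2/5*pi_U
with normalization: pi_X + pi_Y + pi_Z + pi_W + pi_U = 1.

Using the first 4 balance equations plus normalization, the linear system A*pi = b is:
  [-13/15, 1/3, 1/15, 8/15, 2/15] . pi = 0
  [2/15, -11/15, 7/15, 1/15, 1/15] . pi = 0
  [1/5, 4/15, -4/5, 4/15, 1/5] . pi = 0
  [4/15, 1/15, 1/5, -14/15, 1/5] . pi = 0
  [1, 1, 1, 1, 1] . pi = 1

Solving yields:
  pi_X = 325/1431
  pi_Y = 4613/21465
  pi_Z = 1612/7155
  pi_W = 3532/21465
  pi_U = 401/2385

Verification (pi * P):
  325/1431*2/15 + 4613/21465*1/3 + 1612/7155*1/15 + 3532/21465*8/15 + 401/2385*2/15 = 325/1431 = pi_X  (ok)
  325/1431*2/15 + 4613/21465*4/15 + 1612/7155*7/15 + 3532/21465*1/15 + 401/2385*1/15 = 4613/21465 = pi_Y  (ok)
  325/1431*1/5 + 4613/21465*4/15 + 1612/7155*1/5 + 3532/21465*4/15 + 401/2385*1/5 = 1612/7155 = pi_Z  (ok)
  325/1431*4/15 + 4613/21465*1/15 + 1612/7155*1/5 + 3532/21465*1/15 + 401/2385*1/5 = 3532/21465 = pi_W  (ok)
  325/1431*4/15 + 4613/21465*1/15 + 1612/7155*1/15 + 3532/21465*1/15 + 401/2385*2/5 = 401/2385 = pi_U  (ok)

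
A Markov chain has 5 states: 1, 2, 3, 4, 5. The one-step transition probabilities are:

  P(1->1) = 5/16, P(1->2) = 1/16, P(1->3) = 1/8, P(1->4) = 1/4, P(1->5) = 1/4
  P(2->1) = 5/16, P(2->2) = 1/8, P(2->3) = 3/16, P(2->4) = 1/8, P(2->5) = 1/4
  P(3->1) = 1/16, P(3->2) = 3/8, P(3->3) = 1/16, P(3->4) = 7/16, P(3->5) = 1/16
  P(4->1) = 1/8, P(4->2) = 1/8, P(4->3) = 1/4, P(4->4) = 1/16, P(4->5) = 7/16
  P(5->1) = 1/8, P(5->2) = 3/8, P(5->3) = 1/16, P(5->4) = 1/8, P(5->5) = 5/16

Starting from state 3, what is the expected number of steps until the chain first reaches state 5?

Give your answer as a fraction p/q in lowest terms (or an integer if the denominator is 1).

Answer: 3976/901

Derivation:
Let h_i = expected steps to first reach 5 from state i.
Boundary: h_5 = 0.
First-step equations for the other states:
  h_1 = 1 + 5/16*h_1 + 1/16*h_2 + 1/8*h_3 + 1/4*h_4 + 1/4*h_5
  h_2 = 1 + 5/16*h_1 + 1/8*h_2 + 3/16*h_3 + 1/8*h_4 + 1/4*h_5
  h_3 = 1 + 1/16*h_1 + 3/8*h_2 + 1/16*h_3 + 7/16*h_4 + 1/16*h_5
  h_4 = 1 + 1/8*h_1 + 1/8*h_2 + 1/4*h_3 + 1/16*h_4 + 7/16*h_5

Substituting h_5 = 0 and rearranging gives the linear system (I - Q) h = 1:
  [11/16, -1/16, -1/8, -1/4] . (h_1, h_2, h_3, h_4) = 1
  [-5/16, 7/8, -3/16, -1/8] . (h_1, h_2, h_3, h_4) = 1
  [-1/16, -3/8, 15/16, -7/16] . (h_1, h_2, h_3, h_4) = 1
  [-1/8, -1/8, -1/4, 15/16] . (h_1, h_2, h_3, h_4) = 1

Solving yields:
  h_1 = 37688/9911
  h_2 = 38792/9911
  h_3 = 3976/901
  h_4 = 32432/9911

Starting state is 3, so the expected hitting time is h_3 = 3976/901.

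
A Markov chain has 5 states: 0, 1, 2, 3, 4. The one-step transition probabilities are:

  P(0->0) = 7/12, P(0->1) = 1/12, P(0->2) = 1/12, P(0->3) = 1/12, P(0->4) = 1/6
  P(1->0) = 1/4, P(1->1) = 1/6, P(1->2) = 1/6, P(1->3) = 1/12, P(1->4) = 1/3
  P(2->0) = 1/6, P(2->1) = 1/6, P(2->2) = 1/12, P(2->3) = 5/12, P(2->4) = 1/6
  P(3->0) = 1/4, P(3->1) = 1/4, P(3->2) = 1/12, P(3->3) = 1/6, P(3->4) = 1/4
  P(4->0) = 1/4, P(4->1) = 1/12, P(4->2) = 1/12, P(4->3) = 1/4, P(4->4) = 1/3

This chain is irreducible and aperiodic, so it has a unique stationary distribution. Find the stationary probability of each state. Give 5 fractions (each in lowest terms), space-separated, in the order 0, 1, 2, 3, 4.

The stationary distribution satisfies pi = pi * P, i.e.:
  pi_0 = 7/12*pi_0 + 1/4*pi_1 + 1/6*pi_2 + 1/4*pi_3 + 1/4*pi_4
  pi_1 = 1/12*pi_0 + 1/6*pi_1 + 1/6*pi_2 + 1/4*pi_3 + 1/12*pi_4
  pi_2 = 1/12*pi_0 + 1/6*pi_1 + 1/12*pi_2 + 1/12*pi_3 + 1/12*pi_4
  pi_3 = 1/12*pi_0 + 1/12*pi_1 + 5/12*pi_2 + 1/6*pi_3 + 1/4*pi_4
  pi_4 = 1/6*pi_0 + 1/3*pi_1 + 1/6*pi_2 + 1/4*pi_3 + 1/3*pi_4
with normalization: pi_0 + pi_1 + pi_2 + pi_3 + pi_4 = 1.

Using the first 4 balance equations plus normalization, the linear system A*pi = b is:
  [-5/12, 1/4, 1/6, 1/4, 1/4] . pi = 0
  [1/12, -5/6, 1/6, 1/4, 1/12] . pi = 0
  [1/12, 1/6, -11/12, 1/12, 1/12] . pi = 0
  [1/12, 1/12, 5/12, -5/6, 1/4] . pi = 0
  [1, 1, 1, 1, 1] . pi = 1

Solving yields:
  pi_0 = 725/1996
  pi_1 = 65/499
  pi_2 = 47/499
  pi_3 = 169/998
  pi_4 = 485/1996

Verification (pi * P):
  725/1996*7/12 + 65/499*1/4 + 47/499*1/6 + 169/998*1/4 + 485/1996*1/4 = 725/1996 = pi_0  (ok)
  725/1996*1/12 + 65/499*1/6 + 47/499*1/6 + 169/998*1/4 + 485/1996*1/12 = 65/499 = pi_1  (ok)
  725/1996*1/12 + 65/499*1/6 + 47/499*1/12 + 169/998*1/12 + 485/1996*1/12 = 47/499 = pi_2  (ok)
  725/1996*1/12 + 65/499*1/12 + 47/499*5/12 + 169/998*1/6 + 485/1996*1/4 = 169/998 = pi_3  (ok)
  725/1996*1/6 + 65/499*1/3 + 47/499*1/6 + 169/998*1/4 + 485/1996*1/3 = 485/1996 = pi_4  (ok)

Answer: 725/1996 65/499 47/499 169/998 485/1996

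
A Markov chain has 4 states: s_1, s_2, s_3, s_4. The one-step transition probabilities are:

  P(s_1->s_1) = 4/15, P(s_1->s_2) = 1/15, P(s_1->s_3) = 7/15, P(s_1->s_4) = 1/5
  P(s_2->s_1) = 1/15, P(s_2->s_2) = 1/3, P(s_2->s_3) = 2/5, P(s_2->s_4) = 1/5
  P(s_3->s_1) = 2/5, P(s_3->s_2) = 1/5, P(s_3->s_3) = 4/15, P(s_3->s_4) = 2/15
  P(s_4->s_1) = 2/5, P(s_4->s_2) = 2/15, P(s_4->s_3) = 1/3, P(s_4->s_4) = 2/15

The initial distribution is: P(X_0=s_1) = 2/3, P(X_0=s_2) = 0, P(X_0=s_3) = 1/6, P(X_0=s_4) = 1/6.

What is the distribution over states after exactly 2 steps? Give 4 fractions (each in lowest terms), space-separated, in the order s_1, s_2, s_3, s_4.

Answer: 439/1350 4/25 239/675 217/1350

Derivation:
Propagating the distribution step by step (d_{t+1} = d_t * P):
d_0 = (s_1=2/3, s_2=0, s_3=1/6, s_4=1/6)
  d_1[s_1] = 2/3*4/15 + 0*1/15 + 1/6*2/5 + 1/6*2/5 = 14/45
  d_1[s_2] = 2/3*1/15 + 0*1/3 + 1/6*1/5 + 1/6*2/15 = 1/10
  d_1[s_3] = 2/3*7/15 + 0*2/5 + 1/6*4/15 + 1/6*1/3 = 37/90
  d_1[s_4] = 2/3*1/5 + 0*1/5 + 1/6*2/15 + 1/6*2/15 = 8/45
d_1 = (s_1=14/45, s_2=1/10, s_3=37/90, s_4=8/45)
  d_2[s_1] = 14/45*4/15 + 1/10*1/15 + 37/90*2/5 + 8/45*2/5 = 439/1350
  d_2[s_2] = 14/45*1/15 + 1/10*1/3 + 37/90*1/5 + 8/45*2/15 = 4/25
  d_2[s_3] = 14/45*7/15 + 1/10*2/5 + 37/90*4/15 + 8/45*1/3 = 239/675
  d_2[s_4] = 14/45*1/5 + 1/10*1/5 + 37/90*2/15 + 8/45*2/15 = 217/1350
d_2 = (s_1=439/1350, s_2=4/25, s_3=239/675, s_4=217/1350)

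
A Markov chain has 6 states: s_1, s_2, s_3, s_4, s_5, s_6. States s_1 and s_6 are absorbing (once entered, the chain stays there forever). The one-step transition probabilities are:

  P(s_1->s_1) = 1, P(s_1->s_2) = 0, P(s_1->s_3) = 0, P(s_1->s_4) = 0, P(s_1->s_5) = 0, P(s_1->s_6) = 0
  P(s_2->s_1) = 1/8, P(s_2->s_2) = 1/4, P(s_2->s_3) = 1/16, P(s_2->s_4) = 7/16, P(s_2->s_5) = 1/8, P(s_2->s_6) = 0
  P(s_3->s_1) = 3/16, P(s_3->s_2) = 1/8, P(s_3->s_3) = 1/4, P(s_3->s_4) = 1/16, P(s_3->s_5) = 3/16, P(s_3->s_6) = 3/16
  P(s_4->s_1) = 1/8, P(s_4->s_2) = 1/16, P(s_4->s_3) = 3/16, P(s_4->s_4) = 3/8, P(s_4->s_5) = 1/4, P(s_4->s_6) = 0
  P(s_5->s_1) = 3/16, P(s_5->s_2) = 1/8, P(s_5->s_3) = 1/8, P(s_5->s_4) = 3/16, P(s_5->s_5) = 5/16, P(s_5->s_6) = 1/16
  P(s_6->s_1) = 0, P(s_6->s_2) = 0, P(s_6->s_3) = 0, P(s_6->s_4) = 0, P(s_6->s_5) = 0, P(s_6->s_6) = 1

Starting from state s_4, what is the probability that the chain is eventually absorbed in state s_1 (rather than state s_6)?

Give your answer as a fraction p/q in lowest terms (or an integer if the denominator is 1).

Let a_i = P(absorbed in s_1 | start in state i).
Boundary conditions: a_s_1 = 1, a_s_6 = 0.
For each transient state i, a_i = sum_j P(i->j) * a_j:
  a_s_2 = 1/8*a_s_1 + 1/4*a_s_2 + 1/16*a_s_3 + 7/16*a_s_4 + 1/8*a_s_5 + 0*a_s_6
  a_s_3 = 3/16*a_s_1 + 1/8*a_s_2 + 1/4*a_s_3 + 1/16*a_s_4 + 3/16*a_s_5 + 3/16*a_s_6
  a_s_4 = 1/8*a_s_1 + 1/16*a_s_2 + 3/16*a_s_3 + 3/8*a_s_4 + 1/4*a_s_5 + 0*a_s_6
  a_s_5 = 3/16*a_s_1 + 1/8*a_s_2 + 1/8*a_s_3 + 3/16*a_s_4 + 5/16*a_s_5 + 1/16*a_s_6

Substituting a_s_1 = 1 and a_s_6 = 0, rearrange to (I - Q) a = r where r[i] = P(i -> s_1):
  [3/4, -1/16, -7/16, -1/8] . (a_s_2, a_s_3, a_s_4, a_s_5) = 1/8
  [-1/8, 3/4, -1/16, -3/16] . (a_s_2, a_s_3, a_s_4, a_s_5) = 3/16
  [-1/16, -3/16, 5/8, -1/4] . (a_s_2, a_s_3, a_s_4, a_s_5) = 1/8
  [-1/8, -1/8, -3/16, 11/16] . (a_s_2, a_s_3, a_s_4, a_s_5) = 3/16

Solving yields:
  a_s_2 = 3691/4689
  a_s_3 = 2951/4689
  a_s_4 = 3577/4689
  a_s_5 = 1154/1563

Starting state is s_4, so the absorption probability is a_s_4 = 3577/4689.

Answer: 3577/4689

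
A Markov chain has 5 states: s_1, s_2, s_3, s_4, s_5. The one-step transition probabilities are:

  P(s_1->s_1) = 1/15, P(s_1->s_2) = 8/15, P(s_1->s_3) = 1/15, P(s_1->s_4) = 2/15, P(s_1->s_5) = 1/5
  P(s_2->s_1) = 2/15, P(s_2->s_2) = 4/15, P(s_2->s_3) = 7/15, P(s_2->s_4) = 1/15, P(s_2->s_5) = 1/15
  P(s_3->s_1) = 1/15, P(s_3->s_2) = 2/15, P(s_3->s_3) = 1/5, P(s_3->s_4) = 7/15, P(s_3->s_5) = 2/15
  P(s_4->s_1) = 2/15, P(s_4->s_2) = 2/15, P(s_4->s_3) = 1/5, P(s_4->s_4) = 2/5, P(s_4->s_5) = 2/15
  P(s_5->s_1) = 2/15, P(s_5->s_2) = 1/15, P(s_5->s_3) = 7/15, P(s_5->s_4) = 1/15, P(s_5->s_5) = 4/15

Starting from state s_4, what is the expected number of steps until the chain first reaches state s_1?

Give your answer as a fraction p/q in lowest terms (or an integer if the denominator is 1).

Answer: 1575/181

Derivation:
Let h_i = expected steps to first reach s_1 from state i.
Boundary: h_s_1 = 0.
First-step equations for the other states:
  h_s_2 = 1 + 2/15*h_s_1 + 4/15*h_s_2 + 7/15*h_s_3 + 1/15*h_s_4 + 1/15*h_s_5
  h_s_3 = 1 + 1/15*h_s_1 + 2/15*h_s_2 + 1/5*h_s_3 + 7/15*h_s_4 + 2/15*h_s_5
  h_s_4 = 1 + 2/15*h_s_1 + 2/15*h_s_2 + 1/5*h_s_3 + 2/5*h_s_4 + 2/15*h_s_5
  h_s_5 = 1 + 2/15*h_s_1 + 1/15*h_s_2 + 7/15*h_s_3 + 1/15*h_s_4 + 4/15*h_s_5

Substituting h_s_1 = 0 and rearranging gives the linear system (I - Q) h = 1:
  [11/15, -7/15, -1/15, -1/15] . (h_s_2, h_s_3, h_s_4, h_s_5) = 1
  [-2/15, 4/5, -7/15, -2/15] . (h_s_2, h_s_3, h_s_4, h_s_5) = 1
  [-2/15, -1/5, 3/5, -2/15] . (h_s_2, h_s_3, h_s_4, h_s_5) = 1
  [-1/15, -7/15, -1/15, 11/15] . (h_s_2, h_s_3, h_s_4, h_s_5) = 1

Solving yields:
  h_s_2 = 1605/181
  h_s_3 = 1680/181
  h_s_4 = 1575/181
  h_s_5 = 1605/181

Starting state is s_4, so the expected hitting time is h_s_4 = 1575/181.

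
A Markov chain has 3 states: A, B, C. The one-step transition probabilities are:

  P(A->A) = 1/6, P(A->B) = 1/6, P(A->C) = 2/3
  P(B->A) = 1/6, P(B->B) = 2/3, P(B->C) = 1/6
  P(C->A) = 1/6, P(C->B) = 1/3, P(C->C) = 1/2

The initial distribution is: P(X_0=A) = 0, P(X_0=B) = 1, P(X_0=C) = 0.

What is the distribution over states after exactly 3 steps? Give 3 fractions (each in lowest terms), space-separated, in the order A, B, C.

Answer: 1/6 13/27 19/54

Derivation:
Propagating the distribution step by step (d_{t+1} = d_t * P):
d_0 = (A=0, B=1, C=0)
  d_1[A] = 0*1/6 + 1*1/6 + 0*1/6 = 1/6
  d_1[B] = 0*1/6 + 1*2/3 + 0*1/3 = 2/3
  d_1[C] = 0*2/3 + 1*1/6 + 0*1/2 = 1/6
d_1 = (A=1/6, B=2/3, C=1/6)
  d_2[A] = 1/6*1/6 + 2/3*1/6 + 1/6*1/6 = 1/6
  d_2[B] = 1/6*1/6 + 2/3*2/3 + 1/6*1/3 = 19/36
  d_2[C] = 1/6*2/3 + 2/3*1/6 + 1/6*1/2 = 11/36
d_2 = (A=1/6, B=19/36, C=11/36)
  d_3[A] = 1/6*1/6 + 19/36*1/6 + 11/36*1/6 = 1/6
  d_3[B] = 1/6*1/6 + 19/36*2/3 + 11/36*1/3 = 13/27
  d_3[C] = 1/6*2/3 + 19/36*1/6 + 11/36*1/2 = 19/54
d_3 = (A=1/6, B=13/27, C=19/54)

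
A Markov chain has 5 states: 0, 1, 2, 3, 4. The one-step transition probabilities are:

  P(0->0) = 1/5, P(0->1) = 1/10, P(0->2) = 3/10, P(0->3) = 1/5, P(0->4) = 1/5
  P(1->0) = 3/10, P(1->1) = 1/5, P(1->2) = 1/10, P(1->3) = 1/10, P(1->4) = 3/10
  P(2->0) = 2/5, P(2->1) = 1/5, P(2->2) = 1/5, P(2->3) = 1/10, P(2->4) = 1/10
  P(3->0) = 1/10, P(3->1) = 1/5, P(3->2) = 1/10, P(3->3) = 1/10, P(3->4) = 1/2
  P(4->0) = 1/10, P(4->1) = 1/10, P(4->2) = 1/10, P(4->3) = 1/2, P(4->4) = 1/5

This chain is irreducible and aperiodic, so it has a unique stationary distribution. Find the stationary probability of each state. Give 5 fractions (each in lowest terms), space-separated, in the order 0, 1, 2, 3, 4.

The stationary distribution satisfies pi = pi * P, i.e.:
  pi_0 = 1/5*pi_0 + 3/10*pi_1 + 2/5*pi_2 + 1/10*pi_3 + 1/10*pi_4
  pi_1 = 1/10*pi_0 + 1/5*pi_1 + 1/5*pi_2 + 1/5*pi_3 + 1/10*pi_4
  pi_2 = 3/10*pi_0 + 1/10*pi_1 + 1/5*pi_2 + 1/10*pi_3 + 1/10*pi_4
  pi_3 = 1/5*pi_0 + 1/10*pi_1 + 1/10*pi_2 + 1/10*pi_3 + 1/2*pi_4
  pi_4 = 1/5*pi_0 + 3/10*pi_1 + 1/10*pi_2 + 1/2*pi_3 + 1/5*pi_4
with normalization: pi_0 + pi_1 + pi_2 + pi_3 + pi_4 = 1.

Using the first 4 balance equations plus normalization, the linear system A*pi = b is:
  [-4/5, 3/10, 2/5, 1/10, 1/10] . pi = 0
  [1/10, -4/5, 1/5, 1/5, 1/10] . pi = 0
  [3/10, 1/10, -4/5, 1/10, 1/10] . pi = 0
  [1/5, 1/10, 1/10, -9/10, 1/2] . pi = 0
  [1, 1, 1, 1, 1] . pi = 1

Solving yields:
  pi_0 = 961/4882
  pi_1 = 1499/9764
  pi_2 = 378/2441
  pi_3 = 2215/9764
  pi_4 = 654/2441

Verification (pi * P):
  961/4882*1/5 + 1499/9764*3/10 + 378/2441*2/5 + 2215/9764*1/10 + 654/2441*1/10 = 961/4882 = pi_0  (ok)
  961/4882*1/10 + 1499/9764*1/5 + 378/2441*1/5 + 2215/9764*1/5 + 654/2441*1/10 = 1499/9764 = pi_1  (ok)
  961/4882*3/10 + 1499/9764*1/10 + 378/2441*1/5 + 2215/9764*1/10 + 654/2441*1/10 = 378/2441 = pi_2  (ok)
  961/4882*1/5 + 1499/9764*1/10 + 378/2441*1/10 + 2215/9764*1/10 + 654/2441*1/2 = 2215/9764 = pi_3  (ok)
  961/4882*1/5 + 1499/9764*3/10 + 378/2441*1/10 + 2215/9764*1/2 + 654/2441*1/5 = 654/2441 = pi_4  (ok)

Answer: 961/4882 1499/9764 378/2441 2215/9764 654/2441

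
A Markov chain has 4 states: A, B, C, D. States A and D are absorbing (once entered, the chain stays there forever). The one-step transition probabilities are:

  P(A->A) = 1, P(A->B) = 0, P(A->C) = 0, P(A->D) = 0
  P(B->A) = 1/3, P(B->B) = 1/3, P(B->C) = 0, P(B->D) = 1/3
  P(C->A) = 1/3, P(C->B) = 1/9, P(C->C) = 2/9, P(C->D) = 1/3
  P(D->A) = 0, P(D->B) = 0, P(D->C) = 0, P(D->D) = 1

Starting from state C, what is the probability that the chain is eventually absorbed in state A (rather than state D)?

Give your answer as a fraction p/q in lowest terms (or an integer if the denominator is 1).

Answer: 1/2

Derivation:
Let a_i = P(absorbed in A | start in state i).
Boundary conditions: a_A = 1, a_D = 0.
For each transient state i, a_i = sum_j P(i->j) * a_j:
  a_B = 1/3*a_A + 1/3*a_B + 0*a_C + 1/3*a_D
  a_C = 1/3*a_A + 1/9*a_B + 2/9*a_C + 1/3*a_D

Substituting a_A = 1 and a_D = 0, rearrange to (I - Q) a = r where r[i] = P(i -> A):
  [2/3, 0] . (a_B, a_C) = 1/3
  [-1/9, 7/9] . (a_B, a_C) = 1/3

Solving yields:
  a_B = 1/2
  a_C = 1/2

Starting state is C, so the absorption probability is a_C = 1/2.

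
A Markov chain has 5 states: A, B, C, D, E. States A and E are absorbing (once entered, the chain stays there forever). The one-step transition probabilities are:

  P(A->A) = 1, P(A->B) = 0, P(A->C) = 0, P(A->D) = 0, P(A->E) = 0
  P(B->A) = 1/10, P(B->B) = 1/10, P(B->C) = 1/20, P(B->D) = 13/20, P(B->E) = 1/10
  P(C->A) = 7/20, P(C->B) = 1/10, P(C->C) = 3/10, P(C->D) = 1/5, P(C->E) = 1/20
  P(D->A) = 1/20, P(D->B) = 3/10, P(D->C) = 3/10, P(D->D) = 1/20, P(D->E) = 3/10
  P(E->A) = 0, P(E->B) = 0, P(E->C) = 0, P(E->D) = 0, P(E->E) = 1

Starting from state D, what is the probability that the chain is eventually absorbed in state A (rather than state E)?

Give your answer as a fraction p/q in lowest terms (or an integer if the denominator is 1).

Answer: 620/1523

Derivation:
Let a_i = P(absorbed in A | start in state i).
Boundary conditions: a_A = 1, a_E = 0.
For each transient state i, a_i = sum_j P(i->j) * a_j:
  a_B = 1/10*a_A + 1/10*a_B + 1/20*a_C + 13/20*a_D + 1/10*a_E
  a_C = 7/20*a_A + 1/10*a_B + 3/10*a_C + 1/5*a_D + 1/20*a_E
  a_D = 1/20*a_A + 3/10*a_B + 3/10*a_C + 1/20*a_D + 3/10*a_E

Substituting a_A = 1 and a_E = 0, rearrange to (I - Q) a = r where r[i] = P(i -> A):
  [9/10, -1/20, -13/20] . (a_B, a_C, a_D) = 1/10
  [-1/10, 7/10, -1/5] . (a_B, a_C, a_D) = 7/20
  [-3/10, -3/10, 19/20] . (a_B, a_C, a_D) = 1/20

Solving yields:
  a_B = 1349/3046
  a_C = 1035/1523
  a_D = 620/1523

Starting state is D, so the absorption probability is a_D = 620/1523.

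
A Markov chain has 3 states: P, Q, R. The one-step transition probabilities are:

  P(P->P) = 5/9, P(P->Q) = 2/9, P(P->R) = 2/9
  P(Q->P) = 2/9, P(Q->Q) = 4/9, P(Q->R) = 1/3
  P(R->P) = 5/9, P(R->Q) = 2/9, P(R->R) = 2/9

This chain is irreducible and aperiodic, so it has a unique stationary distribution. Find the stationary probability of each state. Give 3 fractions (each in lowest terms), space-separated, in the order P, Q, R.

The stationary distribution satisfies pi = pi * P, i.e.:
  pi_P = 5/9*pi_P + 2/9*pi_Q + 5/9*pi_R
  pi_Q = 2/9*pi_P + 4/9*pi_Q + 2/9*pi_R
  pi_R = 2/9*pi_P + 1/3*pi_Q + 2/9*pi_R
with normalization: pi_P + pi_Q + pi_R = 1.

Using the first 2 balance equations plus normalization, the linear system A*pi = b is:
  [-4/9, 2/9, 5/9] . pi = 0
  [2/9, -5/9, 2/9] . pi = 0
  [1, 1, 1] . pi = 1

Solving yields:
  pi_P = 29/63
  pi_Q = 2/7
  pi_R = 16/63

Verification (pi * P):
  29/63*5/9 + 2/7*2/9 + 16/63*5/9 = 29/63 = pi_P  (ok)
  29/63*2/9 + 2/7*4/9 + 16/63*2/9 = 2/7 = pi_Q  (ok)
  29/63*2/9 + 2/7*1/3 + 16/63*2/9 = 16/63 = pi_R  (ok)

Answer: 29/63 2/7 16/63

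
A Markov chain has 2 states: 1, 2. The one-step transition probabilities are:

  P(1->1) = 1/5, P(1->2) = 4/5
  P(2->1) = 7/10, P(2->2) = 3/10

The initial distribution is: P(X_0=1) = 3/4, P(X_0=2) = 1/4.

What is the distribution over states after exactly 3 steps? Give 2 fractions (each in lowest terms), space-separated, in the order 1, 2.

Answer: 69/160 91/160

Derivation:
Propagating the distribution step by step (d_{t+1} = d_t * P):
d_0 = (1=3/4, 2=1/4)
  d_1[1] = 3/4*1/5 + 1/4*7/10 = 13/40
  d_1[2] = 3/4*4/5 + 1/4*3/10 = 27/40
d_1 = (1=13/40, 2=27/40)
  d_2[1] = 13/40*1/5 + 27/40*7/10 = 43/80
  d_2[2] = 13/40*4/5 + 27/40*3/10 = 37/80
d_2 = (1=43/80, 2=37/80)
  d_3[1] = 43/80*1/5 + 37/80*7/10 = 69/160
  d_3[2] = 43/80*4/5 + 37/80*3/10 = 91/160
d_3 = (1=69/160, 2=91/160)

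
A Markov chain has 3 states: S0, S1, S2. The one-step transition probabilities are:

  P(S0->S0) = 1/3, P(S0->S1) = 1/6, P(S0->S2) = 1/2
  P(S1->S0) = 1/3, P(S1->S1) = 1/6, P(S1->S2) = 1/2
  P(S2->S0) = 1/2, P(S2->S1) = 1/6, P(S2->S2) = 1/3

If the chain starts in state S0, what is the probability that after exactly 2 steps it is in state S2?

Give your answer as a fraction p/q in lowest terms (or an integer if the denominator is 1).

Answer: 5/12

Derivation:
Computing P^2 by repeated multiplication:
P^1 =
  S0: [1/3, 1/6, 1/2]
  S1: [1/3, 1/6, 1/2]
  S2: [1/2, 1/6, 1/3]
P^2 =
  S0: [5/12, 1/6, 5/12]
  S1: [5/12, 1/6, 5/12]
  S2: [7/18, 1/6, 4/9]

(P^2)[S0 -> S2] = 5/12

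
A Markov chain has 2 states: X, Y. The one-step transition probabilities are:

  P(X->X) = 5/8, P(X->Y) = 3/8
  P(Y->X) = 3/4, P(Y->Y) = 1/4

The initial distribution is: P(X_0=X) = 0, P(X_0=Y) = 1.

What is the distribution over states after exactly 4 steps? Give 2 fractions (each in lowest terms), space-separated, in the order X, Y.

Propagating the distribution step by step (d_{t+1} = d_t * P):
d_0 = (X=0, Y=1)
  d_1[X] = 0*5/8 + 1*3/4 = 3/4
  d_1[Y] = 0*3/8 + 1*1/4 = 1/4
d_1 = (X=3/4, Y=1/4)
  d_2[X] = 3/4*5/8 + 1/4*3/4 = 21/32
  d_2[Y] = 3/4*3/8 + 1/4*1/4 = 11/32
d_2 = (X=21/32, Y=11/32)
  d_3[X] = 21/32*5/8 + 11/32*3/4 = 171/256
  d_3[Y] = 21/32*3/8 + 11/32*1/4 = 85/256
d_3 = (X=171/256, Y=85/256)
  d_4[X] = 171/256*5/8 + 85/256*3/4 = 1365/2048
  d_4[Y] = 171/256*3/8 + 85/256*1/4 = 683/2048
d_4 = (X=1365/2048, Y=683/2048)

Answer: 1365/2048 683/2048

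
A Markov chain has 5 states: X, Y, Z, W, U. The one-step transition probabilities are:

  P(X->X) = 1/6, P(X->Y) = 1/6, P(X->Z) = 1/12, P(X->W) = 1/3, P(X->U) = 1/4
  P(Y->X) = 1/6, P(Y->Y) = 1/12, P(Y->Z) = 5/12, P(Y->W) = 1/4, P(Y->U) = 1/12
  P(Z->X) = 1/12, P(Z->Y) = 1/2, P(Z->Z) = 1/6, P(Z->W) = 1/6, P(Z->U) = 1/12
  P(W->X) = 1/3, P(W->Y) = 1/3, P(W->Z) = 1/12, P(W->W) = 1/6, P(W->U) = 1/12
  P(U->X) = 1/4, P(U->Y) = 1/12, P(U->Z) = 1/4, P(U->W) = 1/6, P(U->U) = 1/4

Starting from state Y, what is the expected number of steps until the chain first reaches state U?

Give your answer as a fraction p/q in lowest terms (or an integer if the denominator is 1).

Let h_i = expected steps to first reach U from state i.
Boundary: h_U = 0.
First-step equations for the other states:
  h_X = 1 + 1/6*h_X + 1/6*h_Y + 1/12*h_Z + 1/3*h_W + 1/4*h_U
  h_Y = 1 + 1/6*h_X + 1/12*h_Y + 5/12*h_Z + 1/4*h_W + 1/12*h_U
  h_Z = 1 + 1/12*h_X + 1/2*h_Y + 1/6*h_Z + 1/6*h_W + 1/12*h_U
  h_W = 1 + 1/3*h_X + 1/3*h_Y + 1/12*h_Z + 1/6*h_W + 1/12*h_U

Substituting h_U = 0 and rearranging gives the linear system (I - Q) h = 1:
  [5/6, -1/6, -1/12, -1/3] . (h_X, h_Y, h_Z, h_W) = 1
  [-1/6, 11/12, -5/12, -1/4] . (h_X, h_Y, h_Z, h_W) = 1
  [-1/12, -1/2, 5/6, -1/6] . (h_X, h_Y, h_Z, h_W) = 1
  [-1/3, -1/3, -1/12, 5/6] . (h_X, h_Y, h_Z, h_W) = 1

Solving yields:
  h_X = 2724/377
  h_Y = 3297/377
  h_Z = 3342/377
  h_W = 3195/377

Starting state is Y, so the expected hitting time is h_Y = 3297/377.

Answer: 3297/377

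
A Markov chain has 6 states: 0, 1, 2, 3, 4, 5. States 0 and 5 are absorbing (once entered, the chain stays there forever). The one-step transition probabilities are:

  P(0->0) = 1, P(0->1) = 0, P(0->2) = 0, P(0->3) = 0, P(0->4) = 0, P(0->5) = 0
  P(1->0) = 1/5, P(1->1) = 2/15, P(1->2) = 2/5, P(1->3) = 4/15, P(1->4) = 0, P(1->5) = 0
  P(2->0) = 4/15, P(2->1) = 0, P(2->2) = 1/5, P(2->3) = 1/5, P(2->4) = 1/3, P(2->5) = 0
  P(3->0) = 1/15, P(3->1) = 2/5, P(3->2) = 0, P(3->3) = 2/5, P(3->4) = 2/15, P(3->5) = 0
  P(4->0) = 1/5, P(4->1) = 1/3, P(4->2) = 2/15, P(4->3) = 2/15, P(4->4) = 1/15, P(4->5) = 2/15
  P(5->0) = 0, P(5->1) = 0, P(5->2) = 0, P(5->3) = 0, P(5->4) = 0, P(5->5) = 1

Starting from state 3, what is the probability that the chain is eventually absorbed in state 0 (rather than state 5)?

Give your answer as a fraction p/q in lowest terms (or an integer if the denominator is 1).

Let a_i = P(absorbed in 0 | start in state i).
Boundary conditions: a_0 = 1, a_5 = 0.
For each transient state i, a_i = sum_j P(i->j) * a_j:
  a_1 = 1/5*a_0 + 2/15*a_1 + 2/5*a_2 + 4/15*a_3 + 0*a_4 + 0*a_5
  a_2 = 4/15*a_0 + 0*a_1 + 1/5*a_2 + 1/5*a_3 + 1/3*a_4 + 0*a_5
  a_3 = 1/15*a_0 + 2/5*a_1 + 0*a_2 + 2/5*a_3 + 2/15*a_4 + 0*a_5
  a_4 = 1/5*a_0 + 1/3*a_1 + 2/15*a_2 + 2/15*a_3 + 1/15*a_4 + 2/15*a_5

Substituting a_0 = 1 and a_5 = 0, rearrange to (I - Q) a = r where r[i] = P(i -> 0):
  [13/15, -2/5, -4/15, 0] . (a_1, a_2, a_3, a_4) = 1/5
  [0, 4/5, -1/5, -1/3] . (a_1, a_2, a_3, a_4) = 4/15
  [-2/5, 0, 3/5, -2/15] . (a_1, a_2, a_3, a_4) = 1/15
  [-1/3, -2/15, -2/15, 14/15] . (a_1, a_2, a_3, a_4) = 1/5

Solving yields:
  a_1 = 769/836
  a_2 = 1491/1672
  a_3 = 377/418
  a_4 = 167/209

Starting state is 3, so the absorption probability is a_3 = 377/418.

Answer: 377/418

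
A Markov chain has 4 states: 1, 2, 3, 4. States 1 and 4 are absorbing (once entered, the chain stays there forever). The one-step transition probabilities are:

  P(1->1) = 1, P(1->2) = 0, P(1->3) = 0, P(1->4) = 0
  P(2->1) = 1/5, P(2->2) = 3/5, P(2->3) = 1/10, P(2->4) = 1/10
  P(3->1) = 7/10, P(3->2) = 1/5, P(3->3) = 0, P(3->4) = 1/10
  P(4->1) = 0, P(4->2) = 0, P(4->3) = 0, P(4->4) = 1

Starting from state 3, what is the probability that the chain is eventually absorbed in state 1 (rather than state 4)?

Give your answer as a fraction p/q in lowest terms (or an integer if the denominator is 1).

Let a_i = P(absorbed in 1 | start in state i).
Boundary conditions: a_1 = 1, a_4 = 0.
For each transient state i, a_i = sum_j P(i->j) * a_j:
  a_2 = 1/5*a_1 + 3/5*a_2 + 1/10*a_3 + 1/10*a_4
  a_3 = 7/10*a_1 + 1/5*a_2 + 0*a_3 + 1/10*a_4

Substituting a_1 = 1 and a_4 = 0, rearrange to (I - Q) a = r where r[i] = P(i -> 1):
  [2/5, -1/10] . (a_2, a_3) = 1/5
  [-1/5, 1] . (a_2, a_3) = 7/10

Solving yields:
  a_2 = 27/38
  a_3 = 16/19

Starting state is 3, so the absorption probability is a_3 = 16/19.

Answer: 16/19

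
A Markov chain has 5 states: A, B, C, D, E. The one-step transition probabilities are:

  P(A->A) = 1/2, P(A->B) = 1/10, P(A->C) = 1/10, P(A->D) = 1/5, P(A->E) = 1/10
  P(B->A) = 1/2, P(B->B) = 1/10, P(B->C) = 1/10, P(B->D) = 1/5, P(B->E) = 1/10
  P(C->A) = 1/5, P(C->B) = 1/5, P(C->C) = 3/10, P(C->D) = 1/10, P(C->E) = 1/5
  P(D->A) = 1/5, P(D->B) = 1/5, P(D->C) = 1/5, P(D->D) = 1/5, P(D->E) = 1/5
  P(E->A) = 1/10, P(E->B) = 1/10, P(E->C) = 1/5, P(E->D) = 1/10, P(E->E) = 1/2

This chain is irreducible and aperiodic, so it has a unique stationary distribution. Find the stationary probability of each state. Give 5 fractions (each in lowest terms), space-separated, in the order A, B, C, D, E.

Answer: 14/45 2/15 14/81 13/81 2/9

Derivation:
The stationary distribution satisfies pi = pi * P, i.e.:
  pi_A = 1/2*pi_A + 1/2*pi_B + 1/5*pi_C + 1/5*pi_D + 1/10*pi_E
  pi_B = 1/10*pi_A + 1/10*pi_B + 1/5*pi_C + 1/5*pi_D + 1/10*pi_E
  pi_C = 1/10*pi_A + 1/10*pi_B + 3/10*pi_C + 1/5*pi_D + 1/5*pi_E
  pi_D = 1/5*pi_A + 1/5*pi_B + 1/10*pi_C + 1/5*pi_D + 1/10*pi_E
  pi_E = 1/10*pi_A + 1/10*pi_B + 1/5*pi_C + 1/5*pi_D + 1/2*pi_E
with normalization: pi_A + pi_B + pi_C + pi_D + pi_E = 1.

Using the first 4 balance equations plus normalization, the linear system A*pi = b is:
  [-1/2, 1/2, 1/5, 1/5, 1/10] . pi = 0
  [1/10, -9/10, 1/5, 1/5, 1/10] . pi = 0
  [1/10, 1/10, -7/10, 1/5, 1/5] . pi = 0
  [1/5, 1/5, 1/10, -4/5, 1/10] . pi = 0
  [1, 1, 1, 1, 1] . pi = 1

Solving yields:
  pi_A = 14/45
  pi_B = 2/15
  pi_C = 14/81
  pi_D = 13/81
  pi_E = 2/9

Verification (pi * P):
  14/45*1/2 + 2/15*1/2 + 14/81*1/5 + 13/81*1/5 + 2/9*1/10 = 14/45 = pi_A  (ok)
  14/45*1/10 + 2/15*1/10 + 14/81*1/5 + 13/81*1/5 + 2/9*1/10 = 2/15 = pi_B  (ok)
  14/45*1/10 + 2/15*1/10 + 14/81*3/10 + 13/81*1/5 + 2/9*1/5 = 14/81 = pi_C  (ok)
  14/45*1/5 + 2/15*1/5 + 14/81*1/10 + 13/81*1/5 + 2/9*1/10 = 13/81 = pi_D  (ok)
  14/45*1/10 + 2/15*1/10 + 14/81*1/5 + 13/81*1/5 + 2/9*1/2 = 2/9 = pi_E  (ok)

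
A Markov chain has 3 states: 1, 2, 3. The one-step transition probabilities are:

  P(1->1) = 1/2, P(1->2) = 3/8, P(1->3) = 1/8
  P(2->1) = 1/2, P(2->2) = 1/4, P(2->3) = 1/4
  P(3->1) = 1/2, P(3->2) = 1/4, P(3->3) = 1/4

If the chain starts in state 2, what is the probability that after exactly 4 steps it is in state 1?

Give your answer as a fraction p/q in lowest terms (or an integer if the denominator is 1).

Answer: 1/2

Derivation:
Computing P^4 by repeated multiplication:
P^1 =
  1: [1/2, 3/8, 1/8]
  2: [1/2, 1/4, 1/4]
  3: [1/2, 1/4, 1/4]
P^2 =
  1: [1/2, 5/16, 3/16]
  2: [1/2, 5/16, 3/16]
  3: [1/2, 5/16, 3/16]
P^3 =
  1: [1/2, 5/16, 3/16]
  2: [1/2, 5/16, 3/16]
  3: [1/2, 5/16, 3/16]
P^4 =
  1: [1/2, 5/16, 3/16]
  2: [1/2, 5/16, 3/16]
  3: [1/2, 5/16, 3/16]

(P^4)[2 -> 1] = 1/2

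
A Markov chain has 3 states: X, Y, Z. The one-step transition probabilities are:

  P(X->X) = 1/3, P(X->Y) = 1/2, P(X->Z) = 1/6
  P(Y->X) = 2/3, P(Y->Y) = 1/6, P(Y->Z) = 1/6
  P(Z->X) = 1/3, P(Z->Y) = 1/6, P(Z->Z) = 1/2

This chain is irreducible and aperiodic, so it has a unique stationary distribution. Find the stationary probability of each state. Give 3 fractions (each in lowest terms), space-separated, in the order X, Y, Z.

The stationary distribution satisfies pi = pi * P, i.e.:
  pi_X = 1/3*pi_X + 2/3*pi_Y + 1/3*pi_Z
  pi_Y = 1/2*pi_X + 1/6*pi_Y + 1/6*pi_Z
  pi_Z = 1/6*pi_X + 1/6*pi_Y + 1/2*pi_Z
with normalization: pi_X + pi_Y + pi_Z = 1.

Using the first 2 balance equations plus normalization, the linear system A*pi = b is:
  [-2/3, 2/3, 1/3] . pi = 0
  [1/2, -5/6, 1/6] . pi = 0
  [1, 1, 1] . pi = 1

Solving yields:
  pi_X = 7/16
  pi_Y = 5/16
  pi_Z = 1/4

Verification (pi * P):
  7/16*1/3 + 5/16*2/3 + 1/4*1/3 = 7/16 = pi_X  (ok)
  7/16*1/2 + 5/16*1/6 + 1/4*1/6 = 5/16 = pi_Y  (ok)
  7/16*1/6 + 5/16*1/6 + 1/4*1/2 = 1/4 = pi_Z  (ok)

Answer: 7/16 5/16 1/4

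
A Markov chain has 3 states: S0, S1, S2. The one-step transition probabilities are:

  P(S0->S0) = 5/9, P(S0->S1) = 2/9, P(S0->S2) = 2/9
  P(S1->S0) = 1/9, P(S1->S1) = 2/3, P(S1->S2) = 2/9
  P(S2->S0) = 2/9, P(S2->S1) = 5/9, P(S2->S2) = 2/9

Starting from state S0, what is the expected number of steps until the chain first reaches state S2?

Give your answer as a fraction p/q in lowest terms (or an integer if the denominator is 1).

Answer: 9/2

Derivation:
Let h_i = expected steps to first reach S2 from state i.
Boundary: h_S2 = 0.
First-step equations for the other states:
  h_S0 = 1 + 5/9*h_S0 + 2/9*h_S1 + 2/9*h_S2
  h_S1 = 1 + 1/9*h_S0 + 2/3*h_S1 + 2/9*h_S2

Substituting h_S2 = 0 and rearranging gives the linear system (I - Q) h = 1:
  [4/9, -2/9] . (h_S0, h_S1) = 1
  [-1/9, 1/3] . (h_S0, h_S1) = 1

Solving yields:
  h_S0 = 9/2
  h_S1 = 9/2

Starting state is S0, so the expected hitting time is h_S0 = 9/2.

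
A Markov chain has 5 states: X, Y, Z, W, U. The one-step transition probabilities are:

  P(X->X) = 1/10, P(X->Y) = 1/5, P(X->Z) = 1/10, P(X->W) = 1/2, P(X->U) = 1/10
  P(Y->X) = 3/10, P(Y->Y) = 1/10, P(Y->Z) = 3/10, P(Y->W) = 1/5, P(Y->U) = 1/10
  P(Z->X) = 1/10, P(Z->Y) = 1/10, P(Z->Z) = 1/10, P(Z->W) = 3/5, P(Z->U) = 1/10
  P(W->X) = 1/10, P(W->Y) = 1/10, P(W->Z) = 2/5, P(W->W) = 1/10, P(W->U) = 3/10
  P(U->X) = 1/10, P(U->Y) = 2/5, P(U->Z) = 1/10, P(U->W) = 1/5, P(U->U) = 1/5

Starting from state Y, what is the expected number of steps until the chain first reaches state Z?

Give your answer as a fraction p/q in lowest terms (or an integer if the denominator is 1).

Answer: 4180/1061

Derivation:
Let h_i = expected steps to first reach Z from state i.
Boundary: h_Z = 0.
First-step equations for the other states:
  h_X = 1 + 1/10*h_X + 1/5*h_Y + 1/10*h_Z + 1/2*h_W + 1/10*h_U
  h_Y = 1 + 3/10*h_X + 1/10*h_Y + 3/10*h_Z + 1/5*h_W + 1/10*h_U
  h_W = 1 + 1/10*h_X + 1/10*h_Y + 2/5*h_Z + 1/10*h_W + 3/10*h_U
  h_U = 1 + 1/10*h_X + 2/5*h_Y + 1/10*h_Z + 1/5*h_W + 1/5*h_U

Substituting h_Z = 0 and rearranging gives the linear system (I - Q) h = 1:
  [9/10, -1/5, -1/2, -1/10] . (h_X, h_Y, h_W, h_U) = 1
  [-3/10, 9/10, -1/5, -1/10] . (h_X, h_Y, h_W, h_U) = 1
  [-1/10, -1/10, 9/10, -3/10] . (h_X, h_Y, h_W, h_U) = 1
  [-1/10, -2/5, -1/5, 4/5] . (h_X, h_Y, h_W, h_U) = 1

Solving yields:
  h_X = 4790/1061
  h_Y = 4180/1061
  h_W = 11500/3183
  h_U = 14920/3183

Starting state is Y, so the expected hitting time is h_Y = 4180/1061.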